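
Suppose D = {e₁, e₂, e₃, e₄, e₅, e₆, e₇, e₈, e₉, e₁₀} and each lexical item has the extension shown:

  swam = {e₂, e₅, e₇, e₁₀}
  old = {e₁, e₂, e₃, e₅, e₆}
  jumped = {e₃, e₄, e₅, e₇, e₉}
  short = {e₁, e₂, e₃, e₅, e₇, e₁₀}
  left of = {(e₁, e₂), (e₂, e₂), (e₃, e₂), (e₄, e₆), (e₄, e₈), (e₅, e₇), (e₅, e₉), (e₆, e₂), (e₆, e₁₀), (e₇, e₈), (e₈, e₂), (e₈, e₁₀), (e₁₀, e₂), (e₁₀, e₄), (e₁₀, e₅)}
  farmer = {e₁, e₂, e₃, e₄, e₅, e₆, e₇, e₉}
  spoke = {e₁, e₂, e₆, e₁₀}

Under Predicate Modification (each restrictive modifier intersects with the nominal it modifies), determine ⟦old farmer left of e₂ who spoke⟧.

⟦left of e₂⟧ = {x : ⟨x, e₂⟩ ∈ ⟦left of⟧} = {e₁, e₂, e₃, e₆, e₈, e₁₀}
⟦who spoke⟧ = ⟦spoke⟧ = {e₁, e₂, e₆, e₁₀}
⟦farmer⟧ = {e₁, e₂, e₃, e₄, e₅, e₆, e₇, e₉}
… ∩ ⟦left of e₂⟧ = {e₁, e₂, e₃, e₄, e₅, e₆, e₇, e₉} ∩ {e₁, e₂, e₃, e₆, e₈, e₁₀} = {e₁, e₂, e₃, e₆}
… ∩ ⟦who spoke⟧ = {e₁, e₂, e₃, e₆} ∩ {e₁, e₂, e₆, e₁₀} = {e₁, e₂, e₆}
… ∩ ⟦old⟧ = {e₁, e₂, e₆} ∩ {e₁, e₂, e₃, e₅, e₆} = {e₁, e₂, e₆}
So ⟦old farmer left of e₂ who spoke⟧ = {e₁, e₂, e₆}.

{e₁, e₂, e₆}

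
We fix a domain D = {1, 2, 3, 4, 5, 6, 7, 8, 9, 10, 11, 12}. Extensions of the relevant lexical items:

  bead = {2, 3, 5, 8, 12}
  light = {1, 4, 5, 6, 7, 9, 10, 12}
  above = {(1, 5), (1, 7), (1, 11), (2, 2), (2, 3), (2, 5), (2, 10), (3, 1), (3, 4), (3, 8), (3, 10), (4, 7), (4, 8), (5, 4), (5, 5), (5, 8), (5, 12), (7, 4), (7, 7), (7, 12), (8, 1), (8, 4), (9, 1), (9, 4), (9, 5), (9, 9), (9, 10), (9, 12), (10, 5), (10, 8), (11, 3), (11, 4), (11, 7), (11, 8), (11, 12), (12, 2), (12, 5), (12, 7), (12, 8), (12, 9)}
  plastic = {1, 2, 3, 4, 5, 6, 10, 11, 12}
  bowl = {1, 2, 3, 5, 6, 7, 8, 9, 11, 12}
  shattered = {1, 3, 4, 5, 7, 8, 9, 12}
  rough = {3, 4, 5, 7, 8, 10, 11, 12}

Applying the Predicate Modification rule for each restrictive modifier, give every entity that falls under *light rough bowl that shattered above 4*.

{5, 7}

⟦that shattered⟧ = ⟦shattered⟧ = {1, 3, 4, 5, 7, 8, 9, 12}
⟦above 4⟧ = {x : ⟨x, 4⟩ ∈ ⟦above⟧} = {3, 5, 7, 8, 9, 11}
⟦bowl⟧ = {1, 2, 3, 5, 6, 7, 8, 9, 11, 12}
… ∩ ⟦that shattered⟧ = {1, 2, 3, 5, 6, 7, 8, 9, 11, 12} ∩ {1, 3, 4, 5, 7, 8, 9, 12} = {1, 3, 5, 7, 8, 9, 12}
… ∩ ⟦above 4⟧ = {1, 3, 5, 7, 8, 9, 12} ∩ {3, 5, 7, 8, 9, 11} = {3, 5, 7, 8, 9}
… ∩ ⟦light⟧ = {3, 5, 7, 8, 9} ∩ {1, 4, 5, 6, 7, 9, 10, 12} = {5, 7, 9}
… ∩ ⟦rough⟧ = {5, 7, 9} ∩ {3, 4, 5, 7, 8, 10, 11, 12} = {5, 7}
So ⟦light rough bowl that shattered above 4⟧ = {5, 7}.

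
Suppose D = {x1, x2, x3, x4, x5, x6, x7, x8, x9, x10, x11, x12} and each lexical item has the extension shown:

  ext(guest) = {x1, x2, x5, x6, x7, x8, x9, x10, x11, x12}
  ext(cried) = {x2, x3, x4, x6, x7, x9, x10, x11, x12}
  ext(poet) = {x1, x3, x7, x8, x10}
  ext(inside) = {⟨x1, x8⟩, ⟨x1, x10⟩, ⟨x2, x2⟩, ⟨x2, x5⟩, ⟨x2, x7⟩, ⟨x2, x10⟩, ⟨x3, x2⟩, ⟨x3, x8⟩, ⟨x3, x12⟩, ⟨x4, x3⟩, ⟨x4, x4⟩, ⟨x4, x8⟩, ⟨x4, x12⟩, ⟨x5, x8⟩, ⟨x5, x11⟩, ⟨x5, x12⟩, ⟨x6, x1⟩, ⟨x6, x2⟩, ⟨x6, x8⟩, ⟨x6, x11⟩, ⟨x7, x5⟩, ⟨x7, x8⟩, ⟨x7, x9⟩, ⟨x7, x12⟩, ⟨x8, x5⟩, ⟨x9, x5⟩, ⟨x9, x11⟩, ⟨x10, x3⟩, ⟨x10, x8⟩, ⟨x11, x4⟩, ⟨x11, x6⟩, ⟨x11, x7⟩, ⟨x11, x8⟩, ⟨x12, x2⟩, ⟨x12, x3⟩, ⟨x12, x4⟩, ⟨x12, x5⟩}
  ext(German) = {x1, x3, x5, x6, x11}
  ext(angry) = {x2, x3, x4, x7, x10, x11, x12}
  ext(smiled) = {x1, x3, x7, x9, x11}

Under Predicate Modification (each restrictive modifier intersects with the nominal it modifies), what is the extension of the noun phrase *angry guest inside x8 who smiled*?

⟦inside x8⟧ = {x : ⟨x, x8⟩ ∈ ⟦inside⟧} = {x1, x3, x4, x5, x6, x7, x10, x11}
⟦who smiled⟧ = ⟦smiled⟧ = {x1, x3, x7, x9, x11}
⟦guest⟧ = {x1, x2, x5, x6, x7, x8, x9, x10, x11, x12}
… ∩ ⟦inside x8⟧ = {x1, x2, x5, x6, x7, x8, x9, x10, x11, x12} ∩ {x1, x3, x4, x5, x6, x7, x10, x11} = {x1, x5, x6, x7, x10, x11}
… ∩ ⟦who smiled⟧ = {x1, x5, x6, x7, x10, x11} ∩ {x1, x3, x7, x9, x11} = {x1, x7, x11}
… ∩ ⟦angry⟧ = {x1, x7, x11} ∩ {x2, x3, x4, x7, x10, x11, x12} = {x7, x11}
So ⟦angry guest inside x8 who smiled⟧ = {x7, x11}.

{x7, x11}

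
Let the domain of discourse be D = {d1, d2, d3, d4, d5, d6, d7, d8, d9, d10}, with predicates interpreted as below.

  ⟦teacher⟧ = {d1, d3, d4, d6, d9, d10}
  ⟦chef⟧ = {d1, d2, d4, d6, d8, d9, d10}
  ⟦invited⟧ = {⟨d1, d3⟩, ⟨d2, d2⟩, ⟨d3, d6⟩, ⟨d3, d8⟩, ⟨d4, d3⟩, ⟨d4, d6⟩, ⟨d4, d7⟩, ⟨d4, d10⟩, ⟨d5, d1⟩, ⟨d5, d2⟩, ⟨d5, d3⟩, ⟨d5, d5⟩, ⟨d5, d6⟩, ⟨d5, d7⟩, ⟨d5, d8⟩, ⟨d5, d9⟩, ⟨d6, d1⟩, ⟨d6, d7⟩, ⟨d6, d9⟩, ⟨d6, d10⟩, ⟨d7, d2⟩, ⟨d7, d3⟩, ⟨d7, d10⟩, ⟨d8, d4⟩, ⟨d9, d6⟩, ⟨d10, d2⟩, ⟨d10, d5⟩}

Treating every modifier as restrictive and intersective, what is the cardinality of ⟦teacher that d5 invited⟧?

4

⟦that d5 invited⟧ = {x : ⟨d5, x⟩ ∈ ⟦invited⟧} = {d1, d2, d3, d5, d6, d7, d8, d9}
⟦teacher⟧ = {d1, d3, d4, d6, d9, d10}
… ∩ ⟦that d5 invited⟧ = {d1, d3, d4, d6, d9, d10} ∩ {d1, d2, d3, d5, d6, d7, d8, d9} = {d1, d3, d6, d9}
⟦teacher that d5 invited⟧ = {d1, d3, d6, d9}, so the cardinality is 4.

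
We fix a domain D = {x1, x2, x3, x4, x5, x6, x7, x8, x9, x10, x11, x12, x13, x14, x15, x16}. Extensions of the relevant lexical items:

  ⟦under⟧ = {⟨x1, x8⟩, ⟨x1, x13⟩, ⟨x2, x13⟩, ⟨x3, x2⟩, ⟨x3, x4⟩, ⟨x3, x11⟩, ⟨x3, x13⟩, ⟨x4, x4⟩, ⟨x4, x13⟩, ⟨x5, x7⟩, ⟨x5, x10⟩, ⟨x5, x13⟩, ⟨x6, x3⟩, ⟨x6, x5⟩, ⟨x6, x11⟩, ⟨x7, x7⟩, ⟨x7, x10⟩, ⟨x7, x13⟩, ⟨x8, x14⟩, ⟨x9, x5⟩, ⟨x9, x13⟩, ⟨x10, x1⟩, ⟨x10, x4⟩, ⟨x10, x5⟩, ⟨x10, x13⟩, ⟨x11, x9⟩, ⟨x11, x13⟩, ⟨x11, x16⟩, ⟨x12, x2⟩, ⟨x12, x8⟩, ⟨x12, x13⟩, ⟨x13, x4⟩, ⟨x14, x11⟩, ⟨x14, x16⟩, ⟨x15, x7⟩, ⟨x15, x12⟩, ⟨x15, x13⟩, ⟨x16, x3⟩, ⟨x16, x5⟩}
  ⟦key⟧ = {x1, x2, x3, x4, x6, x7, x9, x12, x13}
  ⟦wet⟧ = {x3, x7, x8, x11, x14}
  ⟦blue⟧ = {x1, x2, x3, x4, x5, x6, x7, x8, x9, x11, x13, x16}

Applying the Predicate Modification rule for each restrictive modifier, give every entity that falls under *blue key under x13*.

⟦under x13⟧ = {x : ⟨x, x13⟩ ∈ ⟦under⟧} = {x1, x2, x3, x4, x5, x7, x9, x10, x11, x12, x15}
⟦key⟧ = {x1, x2, x3, x4, x6, x7, x9, x12, x13}
… ∩ ⟦under x13⟧ = {x1, x2, x3, x4, x6, x7, x9, x12, x13} ∩ {x1, x2, x3, x4, x5, x7, x9, x10, x11, x12, x15} = {x1, x2, x3, x4, x7, x9, x12}
… ∩ ⟦blue⟧ = {x1, x2, x3, x4, x7, x9, x12} ∩ {x1, x2, x3, x4, x5, x6, x7, x8, x9, x11, x13, x16} = {x1, x2, x3, x4, x7, x9}
So ⟦blue key under x13⟧ = {x1, x2, x3, x4, x7, x9}.

{x1, x2, x3, x4, x7, x9}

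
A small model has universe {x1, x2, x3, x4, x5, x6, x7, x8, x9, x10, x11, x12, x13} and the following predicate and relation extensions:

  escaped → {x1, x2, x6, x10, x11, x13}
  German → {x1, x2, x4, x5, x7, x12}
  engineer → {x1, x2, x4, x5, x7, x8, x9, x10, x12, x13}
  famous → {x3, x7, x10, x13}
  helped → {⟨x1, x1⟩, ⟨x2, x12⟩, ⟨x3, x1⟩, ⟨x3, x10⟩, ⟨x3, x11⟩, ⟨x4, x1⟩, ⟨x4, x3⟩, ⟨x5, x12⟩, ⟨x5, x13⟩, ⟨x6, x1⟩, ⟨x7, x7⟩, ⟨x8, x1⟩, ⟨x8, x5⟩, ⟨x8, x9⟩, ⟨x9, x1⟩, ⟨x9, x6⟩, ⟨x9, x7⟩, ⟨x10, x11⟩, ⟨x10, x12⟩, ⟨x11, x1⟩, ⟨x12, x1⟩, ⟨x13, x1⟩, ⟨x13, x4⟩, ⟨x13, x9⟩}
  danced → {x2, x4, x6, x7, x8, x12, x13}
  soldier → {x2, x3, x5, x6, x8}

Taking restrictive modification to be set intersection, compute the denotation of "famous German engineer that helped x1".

⟦that helped x1⟧ = {x : ⟨x, x1⟩ ∈ ⟦helped⟧} = {x1, x3, x4, x6, x8, x9, x11, x12, x13}
⟦engineer⟧ = {x1, x2, x4, x5, x7, x8, x9, x10, x12, x13}
… ∩ ⟦that helped x1⟧ = {x1, x2, x4, x5, x7, x8, x9, x10, x12, x13} ∩ {x1, x3, x4, x6, x8, x9, x11, x12, x13} = {x1, x4, x8, x9, x12, x13}
… ∩ ⟦famous⟧ = {x1, x4, x8, x9, x12, x13} ∩ {x3, x7, x10, x13} = {x13}
… ∩ ⟦German⟧ = {x13} ∩ {x1, x2, x4, x5, x7, x12} = ∅
So ⟦famous German engineer that helped x1⟧ = {}.

{}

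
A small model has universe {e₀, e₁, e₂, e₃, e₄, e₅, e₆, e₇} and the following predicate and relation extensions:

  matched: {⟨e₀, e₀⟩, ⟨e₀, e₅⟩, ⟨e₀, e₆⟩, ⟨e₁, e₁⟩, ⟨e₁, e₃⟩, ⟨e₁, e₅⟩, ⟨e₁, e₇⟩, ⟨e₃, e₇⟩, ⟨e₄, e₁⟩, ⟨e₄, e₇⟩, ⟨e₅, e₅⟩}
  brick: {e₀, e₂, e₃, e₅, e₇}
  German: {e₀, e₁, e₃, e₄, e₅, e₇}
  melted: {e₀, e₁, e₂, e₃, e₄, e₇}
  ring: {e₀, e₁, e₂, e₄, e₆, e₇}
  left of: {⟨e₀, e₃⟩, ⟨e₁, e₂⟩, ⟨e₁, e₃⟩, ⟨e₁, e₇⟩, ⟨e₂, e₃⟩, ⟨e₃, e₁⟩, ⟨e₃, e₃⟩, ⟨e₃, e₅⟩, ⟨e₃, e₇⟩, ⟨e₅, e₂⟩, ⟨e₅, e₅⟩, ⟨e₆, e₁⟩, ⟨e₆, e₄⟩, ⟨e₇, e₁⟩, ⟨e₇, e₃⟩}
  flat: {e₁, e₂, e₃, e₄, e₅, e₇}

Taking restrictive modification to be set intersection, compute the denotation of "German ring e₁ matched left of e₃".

{e₁, e₇}

⟦e₁ matched⟧ = {x : ⟨e₁, x⟩ ∈ ⟦matched⟧} = {e₁, e₃, e₅, e₇}
⟦left of e₃⟧ = {x : ⟨x, e₃⟩ ∈ ⟦left of⟧} = {e₀, e₁, e₂, e₃, e₇}
⟦ring⟧ = {e₀, e₁, e₂, e₄, e₆, e₇}
… ∩ ⟦e₁ matched⟧ = {e₀, e₁, e₂, e₄, e₆, e₇} ∩ {e₁, e₃, e₅, e₇} = {e₁, e₇}
… ∩ ⟦left of e₃⟧ = {e₁, e₇} ∩ {e₀, e₁, e₂, e₃, e₇} = {e₁, e₇}
… ∩ ⟦German⟧ = {e₁, e₇} ∩ {e₀, e₁, e₃, e₄, e₅, e₇} = {e₁, e₇}
So ⟦German ring e₁ matched left of e₃⟧ = {e₁, e₇}.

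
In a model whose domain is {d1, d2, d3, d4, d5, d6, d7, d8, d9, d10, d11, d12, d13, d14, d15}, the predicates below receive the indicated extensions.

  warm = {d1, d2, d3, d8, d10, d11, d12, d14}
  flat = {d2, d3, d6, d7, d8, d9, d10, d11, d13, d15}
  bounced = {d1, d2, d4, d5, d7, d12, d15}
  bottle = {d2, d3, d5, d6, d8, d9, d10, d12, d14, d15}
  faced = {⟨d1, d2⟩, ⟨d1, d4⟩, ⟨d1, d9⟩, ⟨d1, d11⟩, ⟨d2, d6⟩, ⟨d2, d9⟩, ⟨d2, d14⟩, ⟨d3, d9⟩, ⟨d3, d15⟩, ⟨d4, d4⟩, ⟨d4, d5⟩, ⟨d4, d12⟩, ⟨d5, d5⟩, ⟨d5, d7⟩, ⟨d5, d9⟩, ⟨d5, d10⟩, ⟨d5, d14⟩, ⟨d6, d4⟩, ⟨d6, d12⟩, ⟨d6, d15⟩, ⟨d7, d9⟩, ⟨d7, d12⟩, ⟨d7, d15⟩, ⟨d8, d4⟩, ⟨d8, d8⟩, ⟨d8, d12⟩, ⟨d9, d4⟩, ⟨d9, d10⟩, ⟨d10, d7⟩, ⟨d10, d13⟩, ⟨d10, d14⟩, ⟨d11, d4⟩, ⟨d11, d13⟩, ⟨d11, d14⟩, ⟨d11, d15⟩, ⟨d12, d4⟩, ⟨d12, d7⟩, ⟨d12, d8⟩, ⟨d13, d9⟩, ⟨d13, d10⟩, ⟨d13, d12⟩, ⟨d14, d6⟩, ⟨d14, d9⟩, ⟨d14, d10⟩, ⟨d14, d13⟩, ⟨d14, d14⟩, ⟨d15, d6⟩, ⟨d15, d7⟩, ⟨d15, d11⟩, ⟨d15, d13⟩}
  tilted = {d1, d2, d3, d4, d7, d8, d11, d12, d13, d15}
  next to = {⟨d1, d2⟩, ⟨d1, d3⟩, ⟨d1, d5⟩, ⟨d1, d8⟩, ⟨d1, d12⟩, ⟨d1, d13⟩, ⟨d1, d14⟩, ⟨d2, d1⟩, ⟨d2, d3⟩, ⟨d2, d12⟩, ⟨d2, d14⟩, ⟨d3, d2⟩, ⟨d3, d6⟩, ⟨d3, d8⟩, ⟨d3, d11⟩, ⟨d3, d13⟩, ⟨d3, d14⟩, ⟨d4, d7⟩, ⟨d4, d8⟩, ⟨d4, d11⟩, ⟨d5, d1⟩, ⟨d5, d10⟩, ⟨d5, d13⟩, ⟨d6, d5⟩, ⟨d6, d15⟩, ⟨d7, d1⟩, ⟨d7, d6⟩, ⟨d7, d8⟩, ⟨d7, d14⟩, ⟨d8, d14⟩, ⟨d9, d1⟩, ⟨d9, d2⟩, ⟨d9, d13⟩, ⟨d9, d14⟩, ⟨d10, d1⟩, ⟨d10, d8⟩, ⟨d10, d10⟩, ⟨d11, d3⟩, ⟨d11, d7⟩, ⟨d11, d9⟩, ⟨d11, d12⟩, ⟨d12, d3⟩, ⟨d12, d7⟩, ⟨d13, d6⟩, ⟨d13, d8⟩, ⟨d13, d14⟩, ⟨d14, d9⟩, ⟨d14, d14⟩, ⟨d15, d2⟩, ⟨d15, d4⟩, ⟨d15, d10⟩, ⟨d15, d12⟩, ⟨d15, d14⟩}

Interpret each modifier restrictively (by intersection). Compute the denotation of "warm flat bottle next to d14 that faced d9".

⟦next to d14⟧ = {x : ⟨x, d14⟩ ∈ ⟦next to⟧} = {d1, d2, d3, d7, d8, d9, d13, d14, d15}
⟦that faced d9⟧ = {x : ⟨x, d9⟩ ∈ ⟦faced⟧} = {d1, d2, d3, d5, d7, d13, d14}
⟦bottle⟧ = {d2, d3, d5, d6, d8, d9, d10, d12, d14, d15}
… ∩ ⟦next to d14⟧ = {d2, d3, d5, d6, d8, d9, d10, d12, d14, d15} ∩ {d1, d2, d3, d7, d8, d9, d13, d14, d15} = {d2, d3, d8, d9, d14, d15}
… ∩ ⟦that faced d9⟧ = {d2, d3, d8, d9, d14, d15} ∩ {d1, d2, d3, d5, d7, d13, d14} = {d2, d3, d14}
… ∩ ⟦warm⟧ = {d2, d3, d14} ∩ {d1, d2, d3, d8, d10, d11, d12, d14} = {d2, d3, d14}
… ∩ ⟦flat⟧ = {d2, d3, d14} ∩ {d2, d3, d6, d7, d8, d9, d10, d11, d13, d15} = {d2, d3}
So ⟦warm flat bottle next to d14 that faced d9⟧ = {d2, d3}.

{d2, d3}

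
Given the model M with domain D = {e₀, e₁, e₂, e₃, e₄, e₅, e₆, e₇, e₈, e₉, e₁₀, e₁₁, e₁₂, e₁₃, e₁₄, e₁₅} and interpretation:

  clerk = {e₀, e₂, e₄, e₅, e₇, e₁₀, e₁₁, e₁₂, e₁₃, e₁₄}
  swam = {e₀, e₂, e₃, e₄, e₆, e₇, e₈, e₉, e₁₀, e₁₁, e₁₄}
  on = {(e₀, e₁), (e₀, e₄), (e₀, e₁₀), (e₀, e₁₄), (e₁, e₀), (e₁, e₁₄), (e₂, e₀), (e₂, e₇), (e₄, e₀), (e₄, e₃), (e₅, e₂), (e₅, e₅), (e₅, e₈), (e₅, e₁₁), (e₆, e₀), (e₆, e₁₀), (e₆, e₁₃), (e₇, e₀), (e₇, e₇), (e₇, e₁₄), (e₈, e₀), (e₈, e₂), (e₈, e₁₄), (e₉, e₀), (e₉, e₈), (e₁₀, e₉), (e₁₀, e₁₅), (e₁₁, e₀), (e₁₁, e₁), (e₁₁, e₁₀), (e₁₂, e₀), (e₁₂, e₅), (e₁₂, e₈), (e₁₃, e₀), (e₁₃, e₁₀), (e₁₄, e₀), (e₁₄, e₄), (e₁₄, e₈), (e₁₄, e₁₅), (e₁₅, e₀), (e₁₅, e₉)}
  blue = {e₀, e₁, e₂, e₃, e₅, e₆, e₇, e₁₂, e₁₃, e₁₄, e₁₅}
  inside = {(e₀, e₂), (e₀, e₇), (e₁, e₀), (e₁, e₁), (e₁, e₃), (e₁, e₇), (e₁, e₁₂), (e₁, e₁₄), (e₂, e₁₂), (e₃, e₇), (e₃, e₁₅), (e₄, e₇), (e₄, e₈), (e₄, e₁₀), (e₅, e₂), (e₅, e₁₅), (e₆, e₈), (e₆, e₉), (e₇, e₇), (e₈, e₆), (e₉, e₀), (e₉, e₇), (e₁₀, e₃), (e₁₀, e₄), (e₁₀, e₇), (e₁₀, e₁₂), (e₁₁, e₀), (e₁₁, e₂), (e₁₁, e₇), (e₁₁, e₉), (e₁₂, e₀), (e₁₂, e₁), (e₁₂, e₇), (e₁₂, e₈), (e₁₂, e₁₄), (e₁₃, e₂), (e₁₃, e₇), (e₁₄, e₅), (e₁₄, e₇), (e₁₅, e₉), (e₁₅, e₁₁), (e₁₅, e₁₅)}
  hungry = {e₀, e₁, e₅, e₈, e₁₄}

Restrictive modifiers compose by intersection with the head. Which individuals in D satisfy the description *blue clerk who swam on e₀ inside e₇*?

⟦who swam⟧ = ⟦swam⟧ = {e₀, e₂, e₃, e₄, e₆, e₇, e₈, e₉, e₁₀, e₁₁, e₁₄}
⟦on e₀⟧ = {x : ⟨x, e₀⟩ ∈ ⟦on⟧} = {e₁, e₂, e₄, e₆, e₇, e₈, e₉, e₁₁, e₁₂, e₁₃, e₁₄, e₁₅}
⟦inside e₇⟧ = {x : ⟨x, e₇⟩ ∈ ⟦inside⟧} = {e₀, e₁, e₃, e₄, e₇, e₉, e₁₀, e₁₁, e₁₂, e₁₃, e₁₄}
⟦clerk⟧ = {e₀, e₂, e₄, e₅, e₇, e₁₀, e₁₁, e₁₂, e₁₃, e₁₄}
… ∩ ⟦who swam⟧ = {e₀, e₂, e₄, e₅, e₇, e₁₀, e₁₁, e₁₂, e₁₃, e₁₄} ∩ {e₀, e₂, e₃, e₄, e₆, e₇, e₈, e₉, e₁₀, e₁₁, e₁₄} = {e₀, e₂, e₄, e₇, e₁₀, e₁₁, e₁₄}
… ∩ ⟦on e₀⟧ = {e₀, e₂, e₄, e₇, e₁₀, e₁₁, e₁₄} ∩ {e₁, e₂, e₄, e₆, e₇, e₈, e₉, e₁₁, e₁₂, e₁₃, e₁₄, e₁₅} = {e₂, e₄, e₇, e₁₁, e₁₄}
… ∩ ⟦inside e₇⟧ = {e₂, e₄, e₇, e₁₁, e₁₄} ∩ {e₀, e₁, e₃, e₄, e₇, e₉, e₁₀, e₁₁, e₁₂, e₁₃, e₁₄} = {e₄, e₇, e₁₁, e₁₄}
… ∩ ⟦blue⟧ = {e₄, e₇, e₁₁, e₁₄} ∩ {e₀, e₁, e₂, e₃, e₅, e₆, e₇, e₁₂, e₁₃, e₁₄, e₁₅} = {e₇, e₁₄}
So ⟦blue clerk who swam on e₀ inside e₇⟧ = {e₇, e₁₄}.

{e₇, e₁₄}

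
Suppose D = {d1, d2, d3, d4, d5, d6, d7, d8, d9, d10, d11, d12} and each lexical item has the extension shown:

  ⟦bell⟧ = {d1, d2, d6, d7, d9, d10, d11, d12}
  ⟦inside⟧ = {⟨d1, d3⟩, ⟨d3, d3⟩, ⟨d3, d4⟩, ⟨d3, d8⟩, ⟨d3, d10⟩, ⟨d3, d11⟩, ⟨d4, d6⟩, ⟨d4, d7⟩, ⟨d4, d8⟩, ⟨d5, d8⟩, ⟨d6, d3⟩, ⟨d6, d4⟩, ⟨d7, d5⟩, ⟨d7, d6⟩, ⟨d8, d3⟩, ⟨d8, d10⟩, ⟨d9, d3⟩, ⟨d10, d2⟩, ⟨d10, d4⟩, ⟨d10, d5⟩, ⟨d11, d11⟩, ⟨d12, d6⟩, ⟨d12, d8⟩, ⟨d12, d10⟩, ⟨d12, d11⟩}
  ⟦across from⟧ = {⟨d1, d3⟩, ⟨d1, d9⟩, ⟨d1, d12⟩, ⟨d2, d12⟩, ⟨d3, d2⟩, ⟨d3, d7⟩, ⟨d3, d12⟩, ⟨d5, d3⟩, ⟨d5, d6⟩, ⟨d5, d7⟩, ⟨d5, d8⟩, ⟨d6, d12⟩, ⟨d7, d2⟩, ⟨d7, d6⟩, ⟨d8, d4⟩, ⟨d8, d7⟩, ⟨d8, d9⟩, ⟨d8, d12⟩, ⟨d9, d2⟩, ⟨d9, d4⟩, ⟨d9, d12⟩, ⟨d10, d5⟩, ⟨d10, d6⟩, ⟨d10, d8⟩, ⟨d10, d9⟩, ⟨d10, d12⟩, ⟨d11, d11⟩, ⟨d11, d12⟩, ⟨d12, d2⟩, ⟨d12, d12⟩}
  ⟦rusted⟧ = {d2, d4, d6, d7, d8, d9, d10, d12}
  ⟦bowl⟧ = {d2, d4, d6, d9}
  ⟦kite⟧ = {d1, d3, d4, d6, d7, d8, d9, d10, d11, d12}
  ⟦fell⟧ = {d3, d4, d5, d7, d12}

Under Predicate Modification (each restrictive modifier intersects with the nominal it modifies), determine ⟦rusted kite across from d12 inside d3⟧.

⟦across from d12⟧ = {x : ⟨x, d12⟩ ∈ ⟦across from⟧} = {d1, d2, d3, d6, d8, d9, d10, d11, d12}
⟦inside d3⟧ = {x : ⟨x, d3⟩ ∈ ⟦inside⟧} = {d1, d3, d6, d8, d9}
⟦kite⟧ = {d1, d3, d4, d6, d7, d8, d9, d10, d11, d12}
… ∩ ⟦across from d12⟧ = {d1, d3, d4, d6, d7, d8, d9, d10, d11, d12} ∩ {d1, d2, d3, d6, d8, d9, d10, d11, d12} = {d1, d3, d6, d8, d9, d10, d11, d12}
… ∩ ⟦inside d3⟧ = {d1, d3, d6, d8, d9, d10, d11, d12} ∩ {d1, d3, d6, d8, d9} = {d1, d3, d6, d8, d9}
… ∩ ⟦rusted⟧ = {d1, d3, d6, d8, d9} ∩ {d2, d4, d6, d7, d8, d9, d10, d12} = {d6, d8, d9}
So ⟦rusted kite across from d12 inside d3⟧ = {d6, d8, d9}.

{d6, d8, d9}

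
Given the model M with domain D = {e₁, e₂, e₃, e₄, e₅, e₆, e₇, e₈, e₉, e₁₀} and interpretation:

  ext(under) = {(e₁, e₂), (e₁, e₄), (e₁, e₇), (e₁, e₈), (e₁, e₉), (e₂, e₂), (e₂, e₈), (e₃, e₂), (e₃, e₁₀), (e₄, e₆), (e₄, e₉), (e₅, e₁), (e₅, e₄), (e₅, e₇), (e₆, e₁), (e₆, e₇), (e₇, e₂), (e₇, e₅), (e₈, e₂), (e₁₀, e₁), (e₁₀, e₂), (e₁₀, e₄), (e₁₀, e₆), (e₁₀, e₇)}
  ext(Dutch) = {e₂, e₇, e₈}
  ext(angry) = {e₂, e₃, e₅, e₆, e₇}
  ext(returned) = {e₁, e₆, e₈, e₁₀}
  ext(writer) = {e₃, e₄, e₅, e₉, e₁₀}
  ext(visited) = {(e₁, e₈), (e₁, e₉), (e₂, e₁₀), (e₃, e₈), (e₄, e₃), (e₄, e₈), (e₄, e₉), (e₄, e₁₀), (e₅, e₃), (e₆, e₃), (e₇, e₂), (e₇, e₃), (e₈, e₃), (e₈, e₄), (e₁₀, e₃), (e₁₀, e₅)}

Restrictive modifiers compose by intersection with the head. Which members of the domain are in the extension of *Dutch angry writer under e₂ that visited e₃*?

{}

⟦under e₂⟧ = {x : ⟨x, e₂⟩ ∈ ⟦under⟧} = {e₁, e₂, e₃, e₇, e₈, e₁₀}
⟦that visited e₃⟧ = {x : ⟨x, e₃⟩ ∈ ⟦visited⟧} = {e₄, e₅, e₆, e₇, e₈, e₁₀}
⟦writer⟧ = {e₃, e₄, e₅, e₉, e₁₀}
… ∩ ⟦under e₂⟧ = {e₃, e₄, e₅, e₉, e₁₀} ∩ {e₁, e₂, e₃, e₇, e₈, e₁₀} = {e₃, e₁₀}
… ∩ ⟦that visited e₃⟧ = {e₃, e₁₀} ∩ {e₄, e₅, e₆, e₇, e₈, e₁₀} = {e₁₀}
… ∩ ⟦Dutch⟧ = {e₁₀} ∩ {e₂, e₇, e₈} = ∅
… ∩ ⟦angry⟧ = ∅ ∩ {e₂, e₃, e₅, e₆, e₇} = ∅
So ⟦Dutch angry writer under e₂ that visited e₃⟧ = {}.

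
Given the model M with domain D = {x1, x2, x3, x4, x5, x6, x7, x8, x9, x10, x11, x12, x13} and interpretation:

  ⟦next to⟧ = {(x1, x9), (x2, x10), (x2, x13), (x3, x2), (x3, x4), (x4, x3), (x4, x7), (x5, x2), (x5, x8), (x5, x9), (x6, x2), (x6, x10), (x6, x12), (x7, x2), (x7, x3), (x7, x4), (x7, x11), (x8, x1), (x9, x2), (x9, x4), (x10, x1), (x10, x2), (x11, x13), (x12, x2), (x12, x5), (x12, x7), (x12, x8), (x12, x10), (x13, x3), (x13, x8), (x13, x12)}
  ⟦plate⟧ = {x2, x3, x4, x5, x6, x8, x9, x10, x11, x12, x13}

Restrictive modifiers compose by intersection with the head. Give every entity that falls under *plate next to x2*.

{x3, x5, x6, x9, x10, x12}

⟦next to x2⟧ = {x : ⟨x, x2⟩ ∈ ⟦next to⟧} = {x3, x5, x6, x7, x9, x10, x12}
⟦plate⟧ = {x2, x3, x4, x5, x6, x8, x9, x10, x11, x12, x13}
… ∩ ⟦next to x2⟧ = {x2, x3, x4, x5, x6, x8, x9, x10, x11, x12, x13} ∩ {x3, x5, x6, x7, x9, x10, x12} = {x3, x5, x6, x9, x10, x12}
So ⟦plate next to x2⟧ = {x3, x5, x6, x9, x10, x12}.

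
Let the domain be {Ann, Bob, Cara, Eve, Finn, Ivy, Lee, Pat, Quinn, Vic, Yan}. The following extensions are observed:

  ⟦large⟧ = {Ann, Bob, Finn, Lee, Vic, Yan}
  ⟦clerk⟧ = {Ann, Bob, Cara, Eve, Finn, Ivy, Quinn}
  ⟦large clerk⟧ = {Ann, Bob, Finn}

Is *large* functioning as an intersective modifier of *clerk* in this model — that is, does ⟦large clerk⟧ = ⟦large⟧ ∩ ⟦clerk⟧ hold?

⟦large⟧ ∩ ⟦clerk⟧ = {Ann, Bob, Finn, Lee, Vic, Yan} ∩ {Ann, Bob, Cara, Eve, Finn, Ivy, Quinn} = {Ann, Bob, Finn}
Observed ⟦large clerk⟧ = {Ann, Bob, Finn}.
These coincide, so the modifier is intersective here.

yes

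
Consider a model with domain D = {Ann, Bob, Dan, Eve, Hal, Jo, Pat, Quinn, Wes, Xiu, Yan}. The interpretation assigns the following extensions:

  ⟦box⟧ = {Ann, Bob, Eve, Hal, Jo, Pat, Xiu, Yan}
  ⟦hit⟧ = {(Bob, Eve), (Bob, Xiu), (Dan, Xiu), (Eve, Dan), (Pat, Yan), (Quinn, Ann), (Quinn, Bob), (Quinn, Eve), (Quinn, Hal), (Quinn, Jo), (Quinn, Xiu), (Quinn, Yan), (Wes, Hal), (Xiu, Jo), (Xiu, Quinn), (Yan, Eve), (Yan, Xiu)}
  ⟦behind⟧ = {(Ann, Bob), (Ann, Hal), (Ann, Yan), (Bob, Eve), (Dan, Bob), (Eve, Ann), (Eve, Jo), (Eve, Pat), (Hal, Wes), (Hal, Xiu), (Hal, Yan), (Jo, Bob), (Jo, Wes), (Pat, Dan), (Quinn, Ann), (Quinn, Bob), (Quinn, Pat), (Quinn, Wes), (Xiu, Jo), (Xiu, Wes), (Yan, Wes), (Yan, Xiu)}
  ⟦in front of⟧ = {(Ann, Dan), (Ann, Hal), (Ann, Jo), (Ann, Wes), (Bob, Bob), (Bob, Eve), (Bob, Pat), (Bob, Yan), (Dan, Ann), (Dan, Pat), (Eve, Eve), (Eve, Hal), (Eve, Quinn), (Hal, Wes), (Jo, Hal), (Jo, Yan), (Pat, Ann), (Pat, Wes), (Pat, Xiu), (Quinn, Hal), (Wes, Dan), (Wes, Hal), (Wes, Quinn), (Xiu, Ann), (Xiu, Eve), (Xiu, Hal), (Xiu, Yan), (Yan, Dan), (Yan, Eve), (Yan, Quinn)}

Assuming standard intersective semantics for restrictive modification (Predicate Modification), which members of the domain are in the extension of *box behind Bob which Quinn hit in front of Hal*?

{Ann, Jo}

⟦behind Bob⟧ = {x : ⟨x, Bob⟩ ∈ ⟦behind⟧} = {Ann, Dan, Jo, Quinn}
⟦which Quinn hit⟧ = {x : ⟨Quinn, x⟩ ∈ ⟦hit⟧} = {Ann, Bob, Eve, Hal, Jo, Xiu, Yan}
⟦in front of Hal⟧ = {x : ⟨x, Hal⟩ ∈ ⟦in front of⟧} = {Ann, Eve, Jo, Quinn, Wes, Xiu}
⟦box⟧ = {Ann, Bob, Eve, Hal, Jo, Pat, Xiu, Yan}
… ∩ ⟦behind Bob⟧ = {Ann, Bob, Eve, Hal, Jo, Pat, Xiu, Yan} ∩ {Ann, Dan, Jo, Quinn} = {Ann, Jo}
… ∩ ⟦which Quinn hit⟧ = {Ann, Jo} ∩ {Ann, Bob, Eve, Hal, Jo, Xiu, Yan} = {Ann, Jo}
… ∩ ⟦in front of Hal⟧ = {Ann, Jo} ∩ {Ann, Eve, Jo, Quinn, Wes, Xiu} = {Ann, Jo}
So ⟦box behind Bob which Quinn hit in front of Hal⟧ = {Ann, Jo}.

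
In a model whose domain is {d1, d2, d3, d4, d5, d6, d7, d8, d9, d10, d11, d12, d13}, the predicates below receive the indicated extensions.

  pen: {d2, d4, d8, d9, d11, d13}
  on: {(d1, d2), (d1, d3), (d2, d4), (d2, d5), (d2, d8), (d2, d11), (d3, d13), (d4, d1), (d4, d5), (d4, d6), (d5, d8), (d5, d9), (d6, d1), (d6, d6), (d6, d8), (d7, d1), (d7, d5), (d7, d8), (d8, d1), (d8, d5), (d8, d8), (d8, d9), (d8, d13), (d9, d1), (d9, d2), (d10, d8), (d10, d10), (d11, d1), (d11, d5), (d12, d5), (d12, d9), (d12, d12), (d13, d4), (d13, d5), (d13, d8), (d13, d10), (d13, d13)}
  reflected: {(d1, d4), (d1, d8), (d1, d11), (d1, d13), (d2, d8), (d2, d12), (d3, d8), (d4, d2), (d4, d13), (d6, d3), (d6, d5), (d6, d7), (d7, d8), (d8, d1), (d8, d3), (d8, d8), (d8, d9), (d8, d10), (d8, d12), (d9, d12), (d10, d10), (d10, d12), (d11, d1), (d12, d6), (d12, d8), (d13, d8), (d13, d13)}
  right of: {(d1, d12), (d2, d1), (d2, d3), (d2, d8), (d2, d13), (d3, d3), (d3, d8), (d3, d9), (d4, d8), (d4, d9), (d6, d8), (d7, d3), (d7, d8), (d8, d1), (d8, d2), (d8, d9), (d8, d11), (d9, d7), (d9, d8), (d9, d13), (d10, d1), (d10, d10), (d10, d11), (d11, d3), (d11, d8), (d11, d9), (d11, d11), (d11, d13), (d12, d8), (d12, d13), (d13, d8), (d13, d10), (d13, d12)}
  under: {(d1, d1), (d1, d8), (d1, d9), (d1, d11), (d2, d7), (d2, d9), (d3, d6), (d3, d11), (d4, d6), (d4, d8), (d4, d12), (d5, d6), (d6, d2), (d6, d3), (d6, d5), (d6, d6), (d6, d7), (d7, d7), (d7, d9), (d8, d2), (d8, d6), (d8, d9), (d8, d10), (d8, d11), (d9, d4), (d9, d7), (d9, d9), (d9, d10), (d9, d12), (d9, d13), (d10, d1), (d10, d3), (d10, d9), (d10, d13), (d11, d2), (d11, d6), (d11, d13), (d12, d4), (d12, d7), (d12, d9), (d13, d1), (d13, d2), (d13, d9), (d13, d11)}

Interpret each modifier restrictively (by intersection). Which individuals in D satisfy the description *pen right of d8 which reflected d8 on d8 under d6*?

∅

⟦right of d8⟧ = {x : ⟨x, d8⟩ ∈ ⟦right of⟧} = {d2, d3, d4, d6, d7, d9, d11, d12, d13}
⟦which reflected d8⟧ = {x : ⟨x, d8⟩ ∈ ⟦reflected⟧} = {d1, d2, d3, d7, d8, d12, d13}
⟦on d8⟧ = {x : ⟨x, d8⟩ ∈ ⟦on⟧} = {d2, d5, d6, d7, d8, d10, d13}
⟦under d6⟧ = {x : ⟨x, d6⟩ ∈ ⟦under⟧} = {d3, d4, d5, d6, d8, d11}
⟦pen⟧ = {d2, d4, d8, d9, d11, d13}
… ∩ ⟦right of d8⟧ = {d2, d4, d8, d9, d11, d13} ∩ {d2, d3, d4, d6, d7, d9, d11, d12, d13} = {d2, d4, d9, d11, d13}
… ∩ ⟦which reflected d8⟧ = {d2, d4, d9, d11, d13} ∩ {d1, d2, d3, d7, d8, d12, d13} = {d2, d13}
… ∩ ⟦on d8⟧ = {d2, d13} ∩ {d2, d5, d6, d7, d8, d10, d13} = {d2, d13}
… ∩ ⟦under d6⟧ = {d2, d13} ∩ {d3, d4, d5, d6, d8, d11} = ∅
So ⟦pen right of d8 which reflected d8 on d8 under d6⟧ = ∅.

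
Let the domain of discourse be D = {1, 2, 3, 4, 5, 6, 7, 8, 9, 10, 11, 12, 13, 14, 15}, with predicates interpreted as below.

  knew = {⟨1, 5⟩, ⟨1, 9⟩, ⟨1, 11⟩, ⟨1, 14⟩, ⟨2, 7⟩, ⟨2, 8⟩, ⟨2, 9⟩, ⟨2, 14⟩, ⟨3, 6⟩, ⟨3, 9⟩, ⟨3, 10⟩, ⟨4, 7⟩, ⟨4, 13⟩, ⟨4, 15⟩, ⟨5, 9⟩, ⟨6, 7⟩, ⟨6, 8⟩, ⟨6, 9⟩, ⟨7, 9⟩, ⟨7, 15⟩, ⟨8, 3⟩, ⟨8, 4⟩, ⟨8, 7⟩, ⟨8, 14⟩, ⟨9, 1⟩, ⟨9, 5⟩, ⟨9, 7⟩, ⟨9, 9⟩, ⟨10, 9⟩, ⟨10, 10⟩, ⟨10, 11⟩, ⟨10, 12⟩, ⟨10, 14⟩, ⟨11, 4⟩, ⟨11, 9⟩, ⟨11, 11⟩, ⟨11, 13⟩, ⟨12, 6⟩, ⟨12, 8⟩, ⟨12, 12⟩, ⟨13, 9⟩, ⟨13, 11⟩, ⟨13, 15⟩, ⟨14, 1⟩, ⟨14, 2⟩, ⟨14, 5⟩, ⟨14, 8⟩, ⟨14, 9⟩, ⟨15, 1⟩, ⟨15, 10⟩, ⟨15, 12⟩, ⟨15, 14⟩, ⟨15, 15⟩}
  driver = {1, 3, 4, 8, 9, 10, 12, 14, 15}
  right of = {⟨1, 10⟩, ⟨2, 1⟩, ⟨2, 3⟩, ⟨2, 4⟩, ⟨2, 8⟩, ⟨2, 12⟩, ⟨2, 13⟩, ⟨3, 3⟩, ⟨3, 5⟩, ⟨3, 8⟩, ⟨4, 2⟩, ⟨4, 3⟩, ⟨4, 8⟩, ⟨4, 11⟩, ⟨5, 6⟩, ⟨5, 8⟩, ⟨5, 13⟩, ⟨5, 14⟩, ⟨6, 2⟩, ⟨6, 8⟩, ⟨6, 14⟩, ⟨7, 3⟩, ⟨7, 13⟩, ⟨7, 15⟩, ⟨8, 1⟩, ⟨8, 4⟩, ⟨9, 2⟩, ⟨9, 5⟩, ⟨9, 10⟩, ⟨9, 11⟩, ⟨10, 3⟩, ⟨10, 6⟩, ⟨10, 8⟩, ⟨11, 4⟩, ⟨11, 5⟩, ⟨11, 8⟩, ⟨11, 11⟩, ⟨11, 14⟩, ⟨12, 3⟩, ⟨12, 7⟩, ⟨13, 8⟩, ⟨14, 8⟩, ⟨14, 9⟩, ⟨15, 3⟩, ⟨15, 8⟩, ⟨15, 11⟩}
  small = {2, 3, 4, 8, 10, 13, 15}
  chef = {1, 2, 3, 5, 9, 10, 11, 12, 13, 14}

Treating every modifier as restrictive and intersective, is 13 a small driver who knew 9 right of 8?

no

⟦who knew 9⟧ = {x : ⟨x, 9⟩ ∈ ⟦knew⟧} = {1, 2, 3, 5, 6, 7, 9, 10, 11, 13, 14}
⟦right of 8⟧ = {x : ⟨x, 8⟩ ∈ ⟦right of⟧} = {2, 3, 4, 5, 6, 10, 11, 13, 14, 15}
⟦driver⟧ = {1, 3, 4, 8, 9, 10, 12, 14, 15}
… ∩ ⟦who knew 9⟧ = {1, 3, 4, 8, 9, 10, 12, 14, 15} ∩ {1, 2, 3, 5, 6, 7, 9, 10, 11, 13, 14} = {1, 3, 9, 10, 14}
… ∩ ⟦right of 8⟧ = {1, 3, 9, 10, 14} ∩ {2, 3, 4, 5, 6, 10, 11, 13, 14, 15} = {3, 10, 14}
… ∩ ⟦small⟧ = {3, 10, 14} ∩ {2, 3, 4, 8, 10, 13, 15} = {3, 10}
⟦small driver who knew 9 right of 8⟧ = {3, 10}; 13 ∉ this set.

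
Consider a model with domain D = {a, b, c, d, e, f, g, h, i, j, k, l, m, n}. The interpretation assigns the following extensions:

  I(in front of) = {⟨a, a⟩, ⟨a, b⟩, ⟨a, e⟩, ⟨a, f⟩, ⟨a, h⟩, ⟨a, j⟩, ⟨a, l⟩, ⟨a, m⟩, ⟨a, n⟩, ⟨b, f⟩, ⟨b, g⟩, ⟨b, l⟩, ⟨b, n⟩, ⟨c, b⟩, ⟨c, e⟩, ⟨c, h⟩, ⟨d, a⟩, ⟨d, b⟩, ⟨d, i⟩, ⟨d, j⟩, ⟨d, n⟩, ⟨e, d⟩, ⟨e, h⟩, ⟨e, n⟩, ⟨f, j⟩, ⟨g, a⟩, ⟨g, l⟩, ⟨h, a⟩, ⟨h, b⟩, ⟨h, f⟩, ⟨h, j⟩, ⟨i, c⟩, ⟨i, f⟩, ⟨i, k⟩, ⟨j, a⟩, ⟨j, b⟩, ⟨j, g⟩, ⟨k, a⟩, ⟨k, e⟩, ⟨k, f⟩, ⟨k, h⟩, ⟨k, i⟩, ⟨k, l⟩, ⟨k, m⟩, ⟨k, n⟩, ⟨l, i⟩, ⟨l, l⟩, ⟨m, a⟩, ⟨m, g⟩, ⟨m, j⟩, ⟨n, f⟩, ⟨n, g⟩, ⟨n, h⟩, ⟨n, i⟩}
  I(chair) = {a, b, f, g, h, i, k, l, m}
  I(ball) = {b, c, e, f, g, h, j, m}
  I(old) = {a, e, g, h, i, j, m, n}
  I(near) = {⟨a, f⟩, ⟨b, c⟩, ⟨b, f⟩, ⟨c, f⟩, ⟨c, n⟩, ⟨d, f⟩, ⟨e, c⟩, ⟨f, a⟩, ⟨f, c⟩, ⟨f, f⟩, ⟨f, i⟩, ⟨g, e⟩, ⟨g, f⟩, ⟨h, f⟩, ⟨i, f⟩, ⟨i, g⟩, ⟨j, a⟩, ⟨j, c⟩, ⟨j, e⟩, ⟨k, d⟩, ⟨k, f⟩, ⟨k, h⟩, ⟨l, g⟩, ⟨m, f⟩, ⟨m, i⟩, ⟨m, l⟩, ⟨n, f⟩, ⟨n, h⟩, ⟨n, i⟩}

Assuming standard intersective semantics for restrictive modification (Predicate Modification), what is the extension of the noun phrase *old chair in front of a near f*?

⟦in front of a⟧ = {x : ⟨x, a⟩ ∈ ⟦in front of⟧} = {a, d, g, h, j, k, m}
⟦near f⟧ = {x : ⟨x, f⟩ ∈ ⟦near⟧} = {a, b, c, d, f, g, h, i, k, m, n}
⟦chair⟧ = {a, b, f, g, h, i, k, l, m}
… ∩ ⟦in front of a⟧ = {a, b, f, g, h, i, k, l, m} ∩ {a, d, g, h, j, k, m} = {a, g, h, k, m}
… ∩ ⟦near f⟧ = {a, g, h, k, m} ∩ {a, b, c, d, f, g, h, i, k, m, n} = {a, g, h, k, m}
… ∩ ⟦old⟧ = {a, g, h, k, m} ∩ {a, e, g, h, i, j, m, n} = {a, g, h, m}
So ⟦old chair in front of a near f⟧ = {a, g, h, m}.

{a, g, h, m}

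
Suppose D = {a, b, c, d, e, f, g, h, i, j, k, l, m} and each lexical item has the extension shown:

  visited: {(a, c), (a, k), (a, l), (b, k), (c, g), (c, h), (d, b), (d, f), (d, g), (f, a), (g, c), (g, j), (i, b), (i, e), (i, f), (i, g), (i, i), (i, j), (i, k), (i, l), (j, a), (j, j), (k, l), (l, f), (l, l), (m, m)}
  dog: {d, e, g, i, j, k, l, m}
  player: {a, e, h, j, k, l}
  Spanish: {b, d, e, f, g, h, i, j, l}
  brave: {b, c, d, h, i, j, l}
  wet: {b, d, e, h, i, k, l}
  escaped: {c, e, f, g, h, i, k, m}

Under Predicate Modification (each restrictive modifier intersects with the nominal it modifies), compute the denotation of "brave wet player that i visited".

⟦that i visited⟧ = {x : ⟨i, x⟩ ∈ ⟦visited⟧} = {b, e, f, g, i, j, k, l}
⟦player⟧ = {a, e, h, j, k, l}
… ∩ ⟦that i visited⟧ = {a, e, h, j, k, l} ∩ {b, e, f, g, i, j, k, l} = {e, j, k, l}
… ∩ ⟦brave⟧ = {e, j, k, l} ∩ {b, c, d, h, i, j, l} = {j, l}
… ∩ ⟦wet⟧ = {j, l} ∩ {b, d, e, h, i, k, l} = {l}
So ⟦brave wet player that i visited⟧ = {l}.

{l}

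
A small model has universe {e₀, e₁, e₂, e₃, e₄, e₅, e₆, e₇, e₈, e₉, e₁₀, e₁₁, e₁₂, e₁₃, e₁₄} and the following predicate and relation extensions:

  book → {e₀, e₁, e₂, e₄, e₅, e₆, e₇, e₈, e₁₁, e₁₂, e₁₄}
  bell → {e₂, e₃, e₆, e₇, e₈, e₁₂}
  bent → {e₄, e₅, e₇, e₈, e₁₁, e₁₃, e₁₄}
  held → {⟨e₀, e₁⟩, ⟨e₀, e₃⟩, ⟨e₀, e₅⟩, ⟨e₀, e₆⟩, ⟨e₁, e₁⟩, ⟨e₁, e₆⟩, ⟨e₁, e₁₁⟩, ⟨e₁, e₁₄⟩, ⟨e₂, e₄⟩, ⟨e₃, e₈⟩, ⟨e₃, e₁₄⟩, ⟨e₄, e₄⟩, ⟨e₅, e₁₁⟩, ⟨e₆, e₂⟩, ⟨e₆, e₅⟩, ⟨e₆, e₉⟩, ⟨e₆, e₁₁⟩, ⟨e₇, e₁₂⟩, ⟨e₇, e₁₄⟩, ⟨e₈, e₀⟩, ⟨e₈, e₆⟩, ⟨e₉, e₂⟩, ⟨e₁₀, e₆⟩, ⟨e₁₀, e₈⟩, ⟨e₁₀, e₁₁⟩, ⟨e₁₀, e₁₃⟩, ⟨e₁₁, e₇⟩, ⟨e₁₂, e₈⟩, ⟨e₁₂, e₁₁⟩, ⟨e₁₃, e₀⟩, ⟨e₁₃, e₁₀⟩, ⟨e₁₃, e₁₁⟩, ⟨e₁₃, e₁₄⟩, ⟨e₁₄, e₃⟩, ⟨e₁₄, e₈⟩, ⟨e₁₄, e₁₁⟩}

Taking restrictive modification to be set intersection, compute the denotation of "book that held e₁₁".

⟦that held e₁₁⟧ = {x : ⟨x, e₁₁⟩ ∈ ⟦held⟧} = {e₁, e₅, e₆, e₁₀, e₁₂, e₁₃, e₁₄}
⟦book⟧ = {e₀, e₁, e₂, e₄, e₅, e₆, e₇, e₈, e₁₁, e₁₂, e₁₄}
… ∩ ⟦that held e₁₁⟧ = {e₀, e₁, e₂, e₄, e₅, e₆, e₇, e₈, e₁₁, e₁₂, e₁₄} ∩ {e₁, e₅, e₆, e₁₀, e₁₂, e₁₃, e₁₄} = {e₁, e₅, e₆, e₁₂, e₁₄}
So ⟦book that held e₁₁⟧ = {e₁, e₅, e₆, e₁₂, e₁₄}.

{e₁, e₅, e₆, e₁₂, e₁₄}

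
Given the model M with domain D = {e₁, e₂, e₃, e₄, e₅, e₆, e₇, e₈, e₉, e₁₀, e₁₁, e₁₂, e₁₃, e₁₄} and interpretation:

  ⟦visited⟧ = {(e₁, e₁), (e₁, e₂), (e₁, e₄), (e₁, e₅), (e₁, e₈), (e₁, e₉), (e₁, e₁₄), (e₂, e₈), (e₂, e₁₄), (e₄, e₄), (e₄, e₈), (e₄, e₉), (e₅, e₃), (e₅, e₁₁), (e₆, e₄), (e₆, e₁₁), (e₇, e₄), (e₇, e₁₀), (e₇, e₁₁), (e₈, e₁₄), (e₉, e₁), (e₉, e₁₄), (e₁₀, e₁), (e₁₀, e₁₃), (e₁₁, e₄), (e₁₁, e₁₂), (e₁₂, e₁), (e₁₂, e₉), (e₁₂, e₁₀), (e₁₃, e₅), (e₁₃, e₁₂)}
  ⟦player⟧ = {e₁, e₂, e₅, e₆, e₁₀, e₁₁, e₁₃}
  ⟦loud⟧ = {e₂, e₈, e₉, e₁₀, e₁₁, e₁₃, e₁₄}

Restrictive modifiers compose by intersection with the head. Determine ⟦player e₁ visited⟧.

{e₁, e₂, e₅}

⟦e₁ visited⟧ = {x : ⟨e₁, x⟩ ∈ ⟦visited⟧} = {e₁, e₂, e₄, e₅, e₈, e₉, e₁₄}
⟦player⟧ = {e₁, e₂, e₅, e₆, e₁₀, e₁₁, e₁₃}
… ∩ ⟦e₁ visited⟧ = {e₁, e₂, e₅, e₆, e₁₀, e₁₁, e₁₃} ∩ {e₁, e₂, e₄, e₅, e₈, e₉, e₁₄} = {e₁, e₂, e₅}
So ⟦player e₁ visited⟧ = {e₁, e₂, e₅}.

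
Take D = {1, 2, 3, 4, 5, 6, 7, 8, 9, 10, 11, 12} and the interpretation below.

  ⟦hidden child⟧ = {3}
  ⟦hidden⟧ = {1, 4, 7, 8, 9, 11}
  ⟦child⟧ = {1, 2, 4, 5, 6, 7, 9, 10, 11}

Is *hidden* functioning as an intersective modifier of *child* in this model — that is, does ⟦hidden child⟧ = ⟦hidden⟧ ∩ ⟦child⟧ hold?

⟦hidden⟧ ∩ ⟦child⟧ = {1, 4, 7, 8, 9, 11} ∩ {1, 2, 4, 5, 6, 7, 9, 10, 11} = {1, 4, 7, 9, 11}
Observed ⟦hidden child⟧ = {3}.
These differ, so the modifier is not intersective in this model.

no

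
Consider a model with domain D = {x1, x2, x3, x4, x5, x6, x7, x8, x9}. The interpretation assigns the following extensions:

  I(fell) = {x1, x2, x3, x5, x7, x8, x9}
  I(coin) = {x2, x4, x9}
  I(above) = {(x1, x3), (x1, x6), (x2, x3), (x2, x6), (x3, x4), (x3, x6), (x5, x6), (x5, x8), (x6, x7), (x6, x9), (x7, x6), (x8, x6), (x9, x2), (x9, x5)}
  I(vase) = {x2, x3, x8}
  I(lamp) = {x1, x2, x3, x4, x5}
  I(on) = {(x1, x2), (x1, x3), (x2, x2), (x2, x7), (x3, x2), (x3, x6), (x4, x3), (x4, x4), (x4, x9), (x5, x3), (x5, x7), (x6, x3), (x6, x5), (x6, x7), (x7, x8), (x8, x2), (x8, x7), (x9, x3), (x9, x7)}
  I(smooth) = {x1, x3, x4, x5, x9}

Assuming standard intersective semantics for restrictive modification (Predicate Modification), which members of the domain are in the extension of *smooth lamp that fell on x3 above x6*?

⟦that fell⟧ = ⟦fell⟧ = {x1, x2, x3, x5, x7, x8, x9}
⟦on x3⟧ = {x : ⟨x, x3⟩ ∈ ⟦on⟧} = {x1, x4, x5, x6, x9}
⟦above x6⟧ = {x : ⟨x, x6⟩ ∈ ⟦above⟧} = {x1, x2, x3, x5, x7, x8}
⟦lamp⟧ = {x1, x2, x3, x4, x5}
… ∩ ⟦that fell⟧ = {x1, x2, x3, x4, x5} ∩ {x1, x2, x3, x5, x7, x8, x9} = {x1, x2, x3, x5}
… ∩ ⟦on x3⟧ = {x1, x2, x3, x5} ∩ {x1, x4, x5, x6, x9} = {x1, x5}
… ∩ ⟦above x6⟧ = {x1, x5} ∩ {x1, x2, x3, x5, x7, x8} = {x1, x5}
… ∩ ⟦smooth⟧ = {x1, x5} ∩ {x1, x3, x4, x5, x9} = {x1, x5}
So ⟦smooth lamp that fell on x3 above x6⟧ = {x1, x5}.

{x1, x5}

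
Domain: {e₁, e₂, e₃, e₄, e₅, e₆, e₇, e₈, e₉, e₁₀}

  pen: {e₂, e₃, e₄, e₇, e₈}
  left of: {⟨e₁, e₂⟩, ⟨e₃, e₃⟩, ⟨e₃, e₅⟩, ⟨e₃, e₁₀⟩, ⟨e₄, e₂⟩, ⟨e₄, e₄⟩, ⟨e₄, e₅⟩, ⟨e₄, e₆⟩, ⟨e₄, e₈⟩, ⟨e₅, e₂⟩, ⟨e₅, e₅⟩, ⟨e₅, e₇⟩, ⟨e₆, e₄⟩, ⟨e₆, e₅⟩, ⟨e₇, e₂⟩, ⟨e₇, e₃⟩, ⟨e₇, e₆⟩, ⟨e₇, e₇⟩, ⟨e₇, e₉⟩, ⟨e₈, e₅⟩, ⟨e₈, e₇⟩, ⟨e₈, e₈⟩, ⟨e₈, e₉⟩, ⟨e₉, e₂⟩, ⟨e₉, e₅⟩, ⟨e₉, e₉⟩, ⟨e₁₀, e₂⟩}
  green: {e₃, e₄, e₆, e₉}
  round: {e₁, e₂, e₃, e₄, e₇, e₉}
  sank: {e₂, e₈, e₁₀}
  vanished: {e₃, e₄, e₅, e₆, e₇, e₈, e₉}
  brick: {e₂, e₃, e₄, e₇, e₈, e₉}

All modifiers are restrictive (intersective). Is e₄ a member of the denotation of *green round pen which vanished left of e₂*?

⟦which vanished⟧ = ⟦vanished⟧ = {e₃, e₄, e₅, e₆, e₇, e₈, e₉}
⟦left of e₂⟧ = {x : ⟨x, e₂⟩ ∈ ⟦left of⟧} = {e₁, e₄, e₅, e₇, e₉, e₁₀}
⟦pen⟧ = {e₂, e₃, e₄, e₇, e₈}
… ∩ ⟦which vanished⟧ = {e₂, e₃, e₄, e₇, e₈} ∩ {e₃, e₄, e₅, e₆, e₇, e₈, e₉} = {e₃, e₄, e₇, e₈}
… ∩ ⟦left of e₂⟧ = {e₃, e₄, e₇, e₈} ∩ {e₁, e₄, e₅, e₇, e₉, e₁₀} = {e₄, e₇}
… ∩ ⟦green⟧ = {e₄, e₇} ∩ {e₃, e₄, e₆, e₉} = {e₄}
… ∩ ⟦round⟧ = {e₄} ∩ {e₁, e₂, e₃, e₄, e₇, e₉} = {e₄}
⟦green round pen which vanished left of e₂⟧ = {e₄}; e₄ ∈ this set.

yes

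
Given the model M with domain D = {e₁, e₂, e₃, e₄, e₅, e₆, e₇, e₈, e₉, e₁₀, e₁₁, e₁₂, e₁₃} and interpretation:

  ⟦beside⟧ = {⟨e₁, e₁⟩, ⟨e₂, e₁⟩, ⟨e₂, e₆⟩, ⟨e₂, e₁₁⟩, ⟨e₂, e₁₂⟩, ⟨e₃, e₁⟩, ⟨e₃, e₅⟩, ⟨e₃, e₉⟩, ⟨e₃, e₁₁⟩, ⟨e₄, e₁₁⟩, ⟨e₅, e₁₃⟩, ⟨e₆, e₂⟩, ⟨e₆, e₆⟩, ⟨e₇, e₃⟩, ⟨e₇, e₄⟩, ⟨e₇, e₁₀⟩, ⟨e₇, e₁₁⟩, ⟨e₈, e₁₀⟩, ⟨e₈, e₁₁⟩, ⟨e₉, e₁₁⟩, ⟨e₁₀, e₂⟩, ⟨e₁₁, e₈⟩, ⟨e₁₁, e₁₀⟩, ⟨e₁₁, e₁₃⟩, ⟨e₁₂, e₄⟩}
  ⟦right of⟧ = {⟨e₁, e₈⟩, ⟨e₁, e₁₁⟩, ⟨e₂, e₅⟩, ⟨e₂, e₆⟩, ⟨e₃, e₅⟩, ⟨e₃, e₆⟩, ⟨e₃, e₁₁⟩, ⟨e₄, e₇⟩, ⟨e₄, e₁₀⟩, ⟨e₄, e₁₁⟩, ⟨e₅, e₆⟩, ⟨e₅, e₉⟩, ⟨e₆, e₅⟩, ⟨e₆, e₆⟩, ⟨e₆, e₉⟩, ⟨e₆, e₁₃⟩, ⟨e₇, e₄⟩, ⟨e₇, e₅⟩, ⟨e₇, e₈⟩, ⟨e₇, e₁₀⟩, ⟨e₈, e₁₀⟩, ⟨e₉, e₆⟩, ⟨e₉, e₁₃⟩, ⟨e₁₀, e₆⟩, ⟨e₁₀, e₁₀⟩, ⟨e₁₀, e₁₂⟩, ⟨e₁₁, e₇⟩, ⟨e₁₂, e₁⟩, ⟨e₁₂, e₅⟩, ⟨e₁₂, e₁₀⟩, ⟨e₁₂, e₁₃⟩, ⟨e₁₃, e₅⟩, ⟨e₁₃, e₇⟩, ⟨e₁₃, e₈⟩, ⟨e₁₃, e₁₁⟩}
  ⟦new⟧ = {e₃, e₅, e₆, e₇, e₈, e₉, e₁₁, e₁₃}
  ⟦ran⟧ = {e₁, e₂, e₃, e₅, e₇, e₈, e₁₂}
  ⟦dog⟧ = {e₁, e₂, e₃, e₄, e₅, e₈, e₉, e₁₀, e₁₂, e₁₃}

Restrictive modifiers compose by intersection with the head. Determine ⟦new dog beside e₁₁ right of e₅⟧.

{e₃}

⟦beside e₁₁⟧ = {x : ⟨x, e₁₁⟩ ∈ ⟦beside⟧} = {e₂, e₃, e₄, e₇, e₈, e₉}
⟦right of e₅⟧ = {x : ⟨x, e₅⟩ ∈ ⟦right of⟧} = {e₂, e₃, e₆, e₇, e₁₂, e₁₃}
⟦dog⟧ = {e₁, e₂, e₃, e₄, e₅, e₈, e₉, e₁₀, e₁₂, e₁₃}
… ∩ ⟦beside e₁₁⟧ = {e₁, e₂, e₃, e₄, e₅, e₈, e₉, e₁₀, e₁₂, e₁₃} ∩ {e₂, e₃, e₄, e₇, e₈, e₉} = {e₂, e₃, e₄, e₈, e₉}
… ∩ ⟦right of e₅⟧ = {e₂, e₃, e₄, e₈, e₉} ∩ {e₂, e₃, e₆, e₇, e₁₂, e₁₃} = {e₂, e₃}
… ∩ ⟦new⟧ = {e₂, e₃} ∩ {e₃, e₅, e₆, e₇, e₈, e₉, e₁₁, e₁₃} = {e₃}
So ⟦new dog beside e₁₁ right of e₅⟧ = {e₃}.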